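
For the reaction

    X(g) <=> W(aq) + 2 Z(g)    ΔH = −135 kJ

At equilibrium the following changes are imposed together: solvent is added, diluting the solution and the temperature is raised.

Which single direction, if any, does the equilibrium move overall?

Dilution lowers every aqueous concentration by the same factor. Δn_aq = 1 − 0 = +1, so the system shifts toward the side with more dissolved moles — to the right.
The forward reaction is exothermic. Raising T favours the endothermic direction — shift to the left.
The individual effects push in opposite directions; without quantitative information the net direction cannot be determined.

cannot be determined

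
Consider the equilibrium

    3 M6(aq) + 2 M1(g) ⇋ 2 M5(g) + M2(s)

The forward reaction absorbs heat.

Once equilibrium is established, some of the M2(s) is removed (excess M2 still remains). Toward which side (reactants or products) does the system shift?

no shift

M2 is a pure solid; its activity is 1 regardless of amount, so Q is unaffected — no shift from this change.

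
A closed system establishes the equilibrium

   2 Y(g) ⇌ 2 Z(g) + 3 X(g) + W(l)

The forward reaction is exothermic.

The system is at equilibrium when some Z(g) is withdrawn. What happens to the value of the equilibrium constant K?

unchanged

The equilibrium constant depends only on temperature. This perturbation may move the position of equilibrium, but since T is unchanged, K itself is unchanged.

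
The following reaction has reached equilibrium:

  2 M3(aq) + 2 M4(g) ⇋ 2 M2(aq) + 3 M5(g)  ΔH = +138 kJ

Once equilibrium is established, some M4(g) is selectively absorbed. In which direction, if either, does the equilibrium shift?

left

Removing M4 (g), a reactant, drives the reaction to the left.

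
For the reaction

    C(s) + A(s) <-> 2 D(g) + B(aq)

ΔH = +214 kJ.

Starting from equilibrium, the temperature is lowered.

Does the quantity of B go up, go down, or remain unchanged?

The forward reaction is endothermic. Lowering T favours the exothermic direction — shift to the left.
The net shift is to the left. B is a product, so its amount decreases.

decreases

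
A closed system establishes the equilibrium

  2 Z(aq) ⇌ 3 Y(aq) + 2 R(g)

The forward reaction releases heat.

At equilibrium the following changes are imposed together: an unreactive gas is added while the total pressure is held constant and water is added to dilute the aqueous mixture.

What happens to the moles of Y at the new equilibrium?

increases

Adding inert gas at constant total pressure expands the volume and lowers every reacting partial pressure. With Δn_gas = 2 − 0 = +2, Q moves away from K toward the side with fewer gas moles, so the system shifts toward the side with more gas moles — to the right.
Dilution lowers every aqueous concentration by the same factor. Δn_aq = 3 − 2 = +1, so the system shifts toward the side with more dissolved moles — to the right.
The net shift is to the right. Y is a product, so its amount increases.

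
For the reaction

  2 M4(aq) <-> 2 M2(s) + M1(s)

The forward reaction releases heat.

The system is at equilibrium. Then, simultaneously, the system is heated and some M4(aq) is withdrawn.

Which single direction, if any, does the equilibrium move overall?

left

The forward reaction is exothermic. Raising T favours the endothermic direction — shift to the left.
Removing M4 (aq), a reactant, drives the reaction to the left.
All effects act in the same direction — net shift to the left.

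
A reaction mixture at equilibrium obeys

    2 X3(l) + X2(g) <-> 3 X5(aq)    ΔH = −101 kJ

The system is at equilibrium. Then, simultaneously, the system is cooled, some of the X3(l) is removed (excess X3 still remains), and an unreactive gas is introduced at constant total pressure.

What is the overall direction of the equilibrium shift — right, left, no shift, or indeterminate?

The forward reaction is exothermic. Lowering T favours the exothermic direction — shift to the right.
X3 is a pure liquid; its activity is 1 regardless of amount, so Q is unaffected — no shift from this change.
Adding inert gas at constant total pressure expands the volume and lowers every reacting partial pressure. With Δn_gas = 0 − 1 = -1, Q moves away from K toward the side with fewer gas moles, so the system shifts toward the side with more gas moles — to the left.
The individual effects push in opposite directions; without quantitative information the net direction cannot be determined.

cannot be determined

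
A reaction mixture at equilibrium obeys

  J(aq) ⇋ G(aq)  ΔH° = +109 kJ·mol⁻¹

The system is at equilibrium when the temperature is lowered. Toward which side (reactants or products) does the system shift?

The forward reaction is endothermic. Lowering T favours the exothermic direction — shift to the left.

left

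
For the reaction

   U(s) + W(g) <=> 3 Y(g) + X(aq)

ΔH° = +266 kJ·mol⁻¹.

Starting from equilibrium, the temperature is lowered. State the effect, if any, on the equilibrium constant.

decreases

K depends on temperature via the van 't Hoff relation. The forward reaction is endothermic, so lowering T decreases K.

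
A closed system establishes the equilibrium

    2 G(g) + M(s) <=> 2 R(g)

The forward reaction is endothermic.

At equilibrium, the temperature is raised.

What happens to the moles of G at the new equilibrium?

The forward reaction is endothermic. Raising T favours the endothermic direction — shift to the right.
The net shift is to the right. G is a reactant, so its amount decreases.

decreases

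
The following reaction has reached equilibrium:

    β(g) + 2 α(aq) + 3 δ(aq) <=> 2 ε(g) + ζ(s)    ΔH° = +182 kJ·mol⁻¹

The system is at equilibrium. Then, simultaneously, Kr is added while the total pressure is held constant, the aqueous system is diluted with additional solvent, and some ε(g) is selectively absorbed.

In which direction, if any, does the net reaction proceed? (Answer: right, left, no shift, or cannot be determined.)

Adding inert gas at constant total pressure expands the volume and lowers every reacting partial pressure. With Δn_gas = 2 − 1 = +1, Q moves away from K toward the side with fewer gas moles, so the system shifts toward the side with more gas moles — to the right.
Dilution lowers every aqueous concentration by the same factor. Δn_aq = 0 − 5 = -5, so the system shifts toward the side with more dissolved moles — to the left.
Removing ε (g), a product, drives the reaction to the right.
The individual effects push in opposite directions; without quantitative information the net direction cannot be determined.

cannot be determined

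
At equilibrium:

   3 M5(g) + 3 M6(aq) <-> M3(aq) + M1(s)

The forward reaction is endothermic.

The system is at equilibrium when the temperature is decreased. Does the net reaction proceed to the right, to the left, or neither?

The forward reaction is endothermic. Lowering T favours the exothermic direction — shift to the left.

left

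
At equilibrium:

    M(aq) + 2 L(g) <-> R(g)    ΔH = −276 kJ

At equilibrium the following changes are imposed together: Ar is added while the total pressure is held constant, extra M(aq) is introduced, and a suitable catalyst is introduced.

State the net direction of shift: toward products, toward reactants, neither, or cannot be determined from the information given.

Adding inert gas at constant total pressure expands the volume and lowers every reacting partial pressure. With Δn_gas = 1 − 2 = -1, Q moves away from K toward the side with fewer gas moles, so the system shifts toward the side with more gas moles — to the left.
Adding M (aq), a reactant, drives the reaction to the right.
A catalyst speeds both forward and reverse rates equally; it changes neither Q nor K — no shift from this change.
The individual effects push in opposite directions; without quantitative information the net direction cannot be determined.

cannot be determined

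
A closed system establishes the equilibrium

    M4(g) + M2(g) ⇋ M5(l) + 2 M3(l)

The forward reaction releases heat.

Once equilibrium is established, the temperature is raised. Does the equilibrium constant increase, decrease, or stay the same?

K depends on temperature via the van 't Hoff relation. The forward reaction is exothermic, so raising T decreases K.

decreases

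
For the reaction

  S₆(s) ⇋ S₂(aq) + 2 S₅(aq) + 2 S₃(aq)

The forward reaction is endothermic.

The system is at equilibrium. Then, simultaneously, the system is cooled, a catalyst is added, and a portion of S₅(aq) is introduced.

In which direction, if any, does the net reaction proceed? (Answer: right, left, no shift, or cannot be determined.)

left

The forward reaction is endothermic. Lowering T favours the exothermic direction — shift to the left.
A catalyst speeds both forward and reverse rates equally; it changes neither Q nor K — no shift from this change.
Adding S₅ (aq), a product, drives the reaction to the left.
Only the nonzero effect(s) matter; the net shift is to the left.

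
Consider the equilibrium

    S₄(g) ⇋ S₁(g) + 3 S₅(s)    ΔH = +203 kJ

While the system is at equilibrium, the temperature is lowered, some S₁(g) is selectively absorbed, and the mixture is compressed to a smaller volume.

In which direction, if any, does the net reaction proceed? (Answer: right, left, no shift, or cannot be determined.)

The forward reaction is endothermic. Lowering T favours the exothermic direction — shift to the left.
Removing S₁ (g), a product, drives the reaction to the right.
Gas moles: reactants 1, products 1. Δn_gas = 0, so a volume change leaves Q equal to K — no shift from this change.
The individual effects push in opposite directions; without quantitative information the net direction cannot be determined.

cannot be determined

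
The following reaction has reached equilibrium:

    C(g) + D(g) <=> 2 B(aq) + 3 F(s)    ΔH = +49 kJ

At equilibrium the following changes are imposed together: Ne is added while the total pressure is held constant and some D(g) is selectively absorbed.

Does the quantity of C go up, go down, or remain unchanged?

Adding inert gas at constant total pressure expands the volume and lowers every reacting partial pressure. With Δn_gas = 0 − 2 = -2, Q moves away from K toward the side with fewer gas moles, so the system shifts toward the side with more gas moles — to the left.
Removing D (g), a reactant, drives the reaction to the left.
The net shift is to the left. C is a reactant, so its amount increases.

increases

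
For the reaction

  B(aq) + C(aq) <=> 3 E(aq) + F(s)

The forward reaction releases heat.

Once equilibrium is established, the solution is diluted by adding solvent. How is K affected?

The equilibrium constant depends only on temperature. This perturbation may move the position of equilibrium, but since T is unchanged, K itself is unchanged.

unchanged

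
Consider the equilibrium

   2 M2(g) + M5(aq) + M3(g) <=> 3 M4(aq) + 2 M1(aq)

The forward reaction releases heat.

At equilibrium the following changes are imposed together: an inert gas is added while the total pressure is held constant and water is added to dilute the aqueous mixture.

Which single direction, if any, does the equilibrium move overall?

Adding inert gas at constant total pressure expands the volume and lowers every reacting partial pressure. With Δn_gas = 0 − 3 = -3, Q moves away from K toward the side with fewer gas moles, so the system shifts toward the side with more gas moles — to the left.
Dilution lowers every aqueous concentration by the same factor. Δn_aq = 5 − 1 = +4, so the system shifts toward the side with more dissolved moles — to the right.
The individual effects push in opposite directions; without quantitative information the net direction cannot be determined.

cannot be determined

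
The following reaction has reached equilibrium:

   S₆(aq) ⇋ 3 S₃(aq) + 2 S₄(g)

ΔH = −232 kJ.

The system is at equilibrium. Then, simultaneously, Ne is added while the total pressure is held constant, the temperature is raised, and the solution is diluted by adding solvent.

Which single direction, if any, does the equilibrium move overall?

Adding inert gas at constant total pressure expands the volume and lowers every reacting partial pressure. With Δn_gas = 2 − 0 = +2, Q moves away from K toward the side with fewer gas moles, so the system shifts toward the side with more gas moles — to the right.
The forward reaction is exothermic. Raising T favours the endothermic direction — shift to the left.
Dilution lowers every aqueous concentration by the same factor. Δn_aq = 3 − 1 = +2, so the system shifts toward the side with more dissolved moles — to the right.
The individual effects push in opposite directions; without quantitative information the net direction cannot be determined.

cannot be determined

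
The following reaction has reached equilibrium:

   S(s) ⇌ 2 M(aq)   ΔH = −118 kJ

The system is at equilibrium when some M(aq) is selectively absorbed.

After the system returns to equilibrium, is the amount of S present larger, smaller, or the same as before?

Removing M (aq), a product, drives the reaction to the right.
The net shift is to the right. S is a reactant, so its amount decreases.

decreases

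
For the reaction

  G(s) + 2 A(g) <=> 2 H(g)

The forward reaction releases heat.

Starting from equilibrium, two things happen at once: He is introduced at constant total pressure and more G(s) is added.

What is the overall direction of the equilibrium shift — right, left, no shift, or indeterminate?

no shift

Adding inert gas at constant total pressure expands the volume, scaling every reacting partial pressure by the same factor. Δn_gas = 2 − 2 = 0, so Q is unchanged — no shift.
G is a pure solid; its activity is 1 regardless of amount, so Q is unaffected — no shift from this change.
None of the changes alters Q relative to K, so there is no net shift.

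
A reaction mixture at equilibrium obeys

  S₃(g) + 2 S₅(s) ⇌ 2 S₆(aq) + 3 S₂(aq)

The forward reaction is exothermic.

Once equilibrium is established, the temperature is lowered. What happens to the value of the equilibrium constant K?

K depends on temperature via the van 't Hoff relation. The forward reaction is exothermic, so lowering T increases K.

increases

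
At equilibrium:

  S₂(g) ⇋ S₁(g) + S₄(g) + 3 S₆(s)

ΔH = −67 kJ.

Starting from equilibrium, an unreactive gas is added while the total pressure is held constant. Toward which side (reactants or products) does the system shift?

Adding inert gas at constant total pressure expands the volume and lowers every reacting partial pressure. With Δn_gas = 2 − 1 = +1, Q moves away from K toward the side with fewer gas moles, so the system shifts toward the side with more gas moles — to the right.

right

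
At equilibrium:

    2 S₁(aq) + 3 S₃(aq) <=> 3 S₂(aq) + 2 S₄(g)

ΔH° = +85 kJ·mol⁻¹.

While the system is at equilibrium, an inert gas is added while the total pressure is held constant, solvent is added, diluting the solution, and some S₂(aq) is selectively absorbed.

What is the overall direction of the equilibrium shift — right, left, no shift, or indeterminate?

Adding inert gas at constant total pressure expands the volume and lowers every reacting partial pressure. With Δn_gas = 2 − 0 = +2, Q moves away from K toward the side with fewer gas moles, so the system shifts toward the side with more gas moles — to the right.
Dilution lowers every aqueous concentration by the same factor. Δn_aq = 3 − 5 = -2, so the system shifts toward the side with more dissolved moles — to the left.
Removing S₂ (aq), a product, drives the reaction to the right.
The individual effects push in opposite directions; without quantitative information the net direction cannot be determined.

cannot be determined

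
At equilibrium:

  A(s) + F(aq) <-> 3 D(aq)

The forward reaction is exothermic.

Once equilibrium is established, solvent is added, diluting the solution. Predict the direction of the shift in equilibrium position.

Dilution lowers every aqueous concentration by the same factor. Δn_aq = 3 − 1 = +2, so the system shifts toward the side with more dissolved moles — to the right.

right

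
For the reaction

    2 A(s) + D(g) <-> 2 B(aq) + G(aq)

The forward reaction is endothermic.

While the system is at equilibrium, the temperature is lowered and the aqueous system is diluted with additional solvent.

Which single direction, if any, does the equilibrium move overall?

cannot be determined

The forward reaction is endothermic. Lowering T favours the exothermic direction — shift to the left.
Dilution lowers every aqueous concentration by the same factor. Δn_aq = 3 − 0 = +3, so the system shifts toward the side with more dissolved moles — to the right.
The individual effects push in opposite directions; without quantitative information the net direction cannot be determined.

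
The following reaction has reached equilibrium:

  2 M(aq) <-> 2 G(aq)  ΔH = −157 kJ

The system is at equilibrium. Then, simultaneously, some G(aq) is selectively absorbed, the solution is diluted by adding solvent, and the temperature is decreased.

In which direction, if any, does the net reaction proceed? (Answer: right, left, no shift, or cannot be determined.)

right

Removing G (aq), a product, drives the reaction to the right.
Dilution scales every aqueous concentration by the same factor. Δn_aq = 2 − 2 = 0, so Q is unchanged — no shift.
The forward reaction is exothermic. Lowering T favours the exothermic direction — shift to the right.
Only the nonzero effect(s) matter; the net shift is to the right.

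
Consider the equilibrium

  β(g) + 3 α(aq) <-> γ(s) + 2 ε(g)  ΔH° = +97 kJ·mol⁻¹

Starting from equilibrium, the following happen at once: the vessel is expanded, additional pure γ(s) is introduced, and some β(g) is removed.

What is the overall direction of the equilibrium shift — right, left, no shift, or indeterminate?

cannot be determined

Gas moles: reactants 1, products 2 (Δn_gas = +1). Expansion shifts the system toward the side with more moles of gas — to the right.
γ is a pure solid; its activity is 1 regardless of amount, so Q is unaffected — no shift from this change.
Removing β (g), a reactant, drives the reaction to the left.
The individual effects push in opposite directions; without quantitative information the net direction cannot be determined.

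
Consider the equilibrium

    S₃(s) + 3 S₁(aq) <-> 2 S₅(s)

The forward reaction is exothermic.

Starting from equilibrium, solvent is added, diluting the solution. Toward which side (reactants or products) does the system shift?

left

Dilution lowers every aqueous concentration by the same factor. Δn_aq = 0 − 3 = -3, so the system shifts toward the side with more dissolved moles — to the left.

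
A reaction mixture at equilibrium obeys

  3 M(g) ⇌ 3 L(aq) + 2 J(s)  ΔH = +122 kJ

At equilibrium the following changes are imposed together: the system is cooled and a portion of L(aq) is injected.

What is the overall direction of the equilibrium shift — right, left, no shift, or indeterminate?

The forward reaction is endothermic. Lowering T favours the exothermic direction — shift to the left.
Adding L (aq), a product, drives the reaction to the left.
All effects act in the same direction — net shift to the left.

left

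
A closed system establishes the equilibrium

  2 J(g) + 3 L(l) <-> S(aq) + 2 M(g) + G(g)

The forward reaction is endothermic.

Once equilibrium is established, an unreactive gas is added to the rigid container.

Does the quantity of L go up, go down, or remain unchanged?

unchanged

At constant volume, adding an inert gas leaves every reacting species' partial pressure unchanged, so Q is unchanged — no shift from this change.
No net shift occurs, so the amount of L is unchanged.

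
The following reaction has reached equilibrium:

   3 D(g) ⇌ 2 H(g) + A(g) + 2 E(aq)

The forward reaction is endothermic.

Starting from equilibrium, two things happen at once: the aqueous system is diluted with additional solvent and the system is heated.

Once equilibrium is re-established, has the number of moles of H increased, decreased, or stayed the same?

Dilution lowers every aqueous concentration by the same factor. Δn_aq = 2 − 0 = +2, so the system shifts toward the side with more dissolved moles — to the right.
The forward reaction is endothermic. Raising T favours the endothermic direction — shift to the right.
The net shift is to the right. H is a product, so its amount increases.

increases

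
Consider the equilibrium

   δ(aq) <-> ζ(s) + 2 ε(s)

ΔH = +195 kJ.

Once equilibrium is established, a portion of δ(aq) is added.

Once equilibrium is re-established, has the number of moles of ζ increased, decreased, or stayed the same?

Adding δ (aq), a reactant, drives the reaction to the right.
The net shift is to the right. ζ is a product, so its amount increases.

increases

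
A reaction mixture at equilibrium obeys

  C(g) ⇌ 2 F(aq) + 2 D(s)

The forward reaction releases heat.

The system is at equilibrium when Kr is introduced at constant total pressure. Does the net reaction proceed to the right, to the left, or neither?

Adding inert gas at constant total pressure expands the volume and lowers every reacting partial pressure. With Δn_gas = 0 − 1 = -1, Q moves away from K toward the side with fewer gas moles, so the system shifts toward the side with more gas moles — to the left.

left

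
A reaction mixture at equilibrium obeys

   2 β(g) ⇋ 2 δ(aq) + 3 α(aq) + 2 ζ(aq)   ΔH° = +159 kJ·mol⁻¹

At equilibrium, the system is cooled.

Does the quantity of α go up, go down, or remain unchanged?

The forward reaction is endothermic. Lowering T favours the exothermic direction — shift to the left.
The net shift is to the left. α is a product, so its amount decreases.

decreases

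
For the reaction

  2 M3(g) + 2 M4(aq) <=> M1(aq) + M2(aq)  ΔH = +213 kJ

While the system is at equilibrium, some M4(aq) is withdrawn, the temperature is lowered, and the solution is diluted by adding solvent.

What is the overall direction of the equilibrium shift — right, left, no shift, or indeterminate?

left

Removing M4 (aq), a reactant, drives the reaction to the left.
The forward reaction is endothermic. Lowering T favours the exothermic direction — shift to the left.
Dilution scales every aqueous concentration by the same factor. Δn_aq = 2 − 2 = 0, so Q is unchanged — no shift.
Only the nonzero effect(s) matter; the net shift is to the left.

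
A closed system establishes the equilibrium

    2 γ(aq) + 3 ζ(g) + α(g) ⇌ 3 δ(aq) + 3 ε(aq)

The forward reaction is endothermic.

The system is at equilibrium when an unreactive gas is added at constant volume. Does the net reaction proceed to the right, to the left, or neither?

no shift

At constant volume, adding an inert gas leaves every reacting species' partial pressure unchanged, so Q is unchanged — no shift from this change.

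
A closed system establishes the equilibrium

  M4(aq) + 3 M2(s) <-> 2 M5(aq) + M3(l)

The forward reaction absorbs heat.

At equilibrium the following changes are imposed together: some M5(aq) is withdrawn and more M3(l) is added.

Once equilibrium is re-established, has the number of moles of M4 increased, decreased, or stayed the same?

decreases

Removing M5 (aq), a product, drives the reaction to the right.
M3 is a pure liquid; its activity is 1 regardless of amount, so Q is unaffected — no shift from this change.
The net shift is to the right. M4 is a reactant, so its amount decreases.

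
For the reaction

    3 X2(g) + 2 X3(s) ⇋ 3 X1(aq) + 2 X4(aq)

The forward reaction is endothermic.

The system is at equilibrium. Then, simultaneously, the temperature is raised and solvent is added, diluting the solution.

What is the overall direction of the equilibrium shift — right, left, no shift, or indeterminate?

The forward reaction is endothermic. Raising T favours the endothermic direction — shift to the right.
Dilution lowers every aqueous concentration by the same factor. Δn_aq = 5 − 0 = +5, so the system shifts toward the side with more dissolved moles — to the right.
All effects act in the same direction — net shift to the right.

right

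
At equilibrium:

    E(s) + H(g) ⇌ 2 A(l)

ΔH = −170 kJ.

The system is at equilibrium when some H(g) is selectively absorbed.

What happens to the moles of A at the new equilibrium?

decreases

Removing H (g), a reactant, drives the reaction to the left.
The net shift is to the left. A is a product, so its amount decreases.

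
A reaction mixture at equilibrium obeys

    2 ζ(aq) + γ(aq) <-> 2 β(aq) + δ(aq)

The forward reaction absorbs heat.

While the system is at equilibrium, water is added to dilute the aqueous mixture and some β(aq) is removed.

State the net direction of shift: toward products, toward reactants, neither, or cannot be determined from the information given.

Dilution scales every aqueous concentration by the same factor. Δn_aq = 3 − 3 = 0, so Q is unchanged — no shift.
Removing β (aq), a product, drives the reaction to the right.
Only the nonzero effect(s) matter; the net shift is to the right.

right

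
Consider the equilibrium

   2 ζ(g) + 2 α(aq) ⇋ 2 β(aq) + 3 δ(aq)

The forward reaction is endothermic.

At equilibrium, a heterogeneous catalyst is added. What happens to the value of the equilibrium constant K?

unchanged

The equilibrium constant depends only on temperature. This perturbation changes neither the position of equilibrium nor K.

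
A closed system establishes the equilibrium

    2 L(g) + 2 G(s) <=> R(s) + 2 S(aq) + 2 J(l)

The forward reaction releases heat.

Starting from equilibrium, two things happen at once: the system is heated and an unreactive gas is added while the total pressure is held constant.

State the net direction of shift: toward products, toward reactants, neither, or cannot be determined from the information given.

The forward reaction is exothermic. Raising T favours the endothermic direction — shift to the left.
Adding inert gas at constant total pressure expands the volume and lowers every reacting partial pressure. With Δn_gas = 0 − 2 = -2, Q moves away from K toward the side with fewer gas moles, so the system shifts toward the side with more gas moles — to the left.
All effects act in the same direction — net shift to the left.

left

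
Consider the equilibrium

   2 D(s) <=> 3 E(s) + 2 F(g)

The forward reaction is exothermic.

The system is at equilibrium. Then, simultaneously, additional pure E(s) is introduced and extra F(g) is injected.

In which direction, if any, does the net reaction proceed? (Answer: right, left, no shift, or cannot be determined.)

E is a pure solid; its activity is 1 regardless of amount, so Q is unaffected — no shift from this change.
Adding F (g), a product, drives the reaction to the left.
Only the nonzero effect(s) matter; the net shift is to the left.

left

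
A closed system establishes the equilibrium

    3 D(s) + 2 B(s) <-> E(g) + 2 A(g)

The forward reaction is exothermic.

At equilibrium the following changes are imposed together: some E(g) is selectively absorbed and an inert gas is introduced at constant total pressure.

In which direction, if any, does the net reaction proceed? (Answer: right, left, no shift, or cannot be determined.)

right

Removing E (g), a product, drives the reaction to the right.
Adding inert gas at constant total pressure expands the volume and lowers every reacting partial pressure. With Δn_gas = 3 − 0 = +3, Q moves away from K toward the side with fewer gas moles, so the system shifts toward the side with more gas moles — to the right.
All effects act in the same direction — net shift to the right.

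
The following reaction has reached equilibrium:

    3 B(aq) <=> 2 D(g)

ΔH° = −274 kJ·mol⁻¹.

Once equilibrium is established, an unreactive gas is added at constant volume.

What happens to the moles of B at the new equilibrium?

At constant volume, adding an inert gas leaves every reacting species' partial pressure unchanged, so Q is unchanged — no shift from this change.
No net shift occurs, so the amount of B is unchanged.

unchanged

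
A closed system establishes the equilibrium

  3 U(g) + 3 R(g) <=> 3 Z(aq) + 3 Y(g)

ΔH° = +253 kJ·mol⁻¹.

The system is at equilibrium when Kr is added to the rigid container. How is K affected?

unchanged

The equilibrium constant depends only on temperature. This perturbation changes neither the position of equilibrium nor K.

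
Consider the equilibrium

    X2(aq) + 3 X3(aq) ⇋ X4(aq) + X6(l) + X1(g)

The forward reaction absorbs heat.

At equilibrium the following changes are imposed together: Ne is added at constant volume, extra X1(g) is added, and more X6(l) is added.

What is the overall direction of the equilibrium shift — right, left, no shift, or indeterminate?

left

At constant volume, adding an inert gas leaves every reacting species' partial pressure unchanged, so Q is unchanged — no shift from this change.
Adding X1 (g), a product, drives the reaction to the left.
X6 is a pure liquid; its activity is 1 regardless of amount, so Q is unaffected — no shift from this change.
Only the nonzero effect(s) matter; the net shift is to the left.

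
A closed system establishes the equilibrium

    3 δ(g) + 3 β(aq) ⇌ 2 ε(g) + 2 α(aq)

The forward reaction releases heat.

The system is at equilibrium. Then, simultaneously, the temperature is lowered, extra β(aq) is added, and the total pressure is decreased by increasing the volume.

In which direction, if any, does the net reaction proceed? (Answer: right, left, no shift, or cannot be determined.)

cannot be determined

The forward reaction is exothermic. Lowering T favours the exothermic direction — shift to the right.
Adding β (aq), a reactant, drives the reaction to the right.
Gas moles: reactants 3, products 2 (Δn_gas = -1). Expansion shifts the system toward the side with more moles of gas — to the left.
The individual effects push in opposite directions; without quantitative information the net direction cannot be determined.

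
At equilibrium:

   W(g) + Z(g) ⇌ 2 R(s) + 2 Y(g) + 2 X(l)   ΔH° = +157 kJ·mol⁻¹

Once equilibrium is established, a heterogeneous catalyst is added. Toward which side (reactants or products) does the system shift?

A catalyst speeds both forward and reverse rates equally; it changes neither Q nor K — no shift from this change.

no shift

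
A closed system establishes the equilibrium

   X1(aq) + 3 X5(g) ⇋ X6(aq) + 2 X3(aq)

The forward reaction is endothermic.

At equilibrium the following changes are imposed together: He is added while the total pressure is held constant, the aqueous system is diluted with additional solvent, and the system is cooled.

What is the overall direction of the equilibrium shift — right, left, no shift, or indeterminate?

Adding inert gas at constant total pressure expands the volume and lowers every reacting partial pressure. With Δn_gas = 0 − 3 = -3, Q moves away from K toward the side with fewer gas moles, so the system shifts toward the side with more gas moles — to the left.
Dilution lowers every aqueous concentration by the same factor. Δn_aq = 3 − 1 = +2, so the system shifts toward the side with more dissolved moles — to the right.
The forward reaction is endothermic. Lowering T favours the exothermic direction — shift to the left.
The individual effects push in opposite directions; without quantitative information the net direction cannot be determined.

cannot be determined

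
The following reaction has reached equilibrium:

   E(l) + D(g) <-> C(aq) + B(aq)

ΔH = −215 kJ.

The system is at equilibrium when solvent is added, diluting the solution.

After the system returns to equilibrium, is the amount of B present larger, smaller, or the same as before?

increases

Dilution lowers every aqueous concentration by the same factor. Δn_aq = 2 − 0 = +2, so the system shifts toward the side with more dissolved moles — to the right.
The net shift is to the right. B is a product, so its amount increases.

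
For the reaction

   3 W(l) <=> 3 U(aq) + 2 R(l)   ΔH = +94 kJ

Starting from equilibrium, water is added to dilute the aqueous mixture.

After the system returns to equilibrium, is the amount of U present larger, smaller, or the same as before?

Dilution lowers every aqueous concentration by the same factor. Δn_aq = 3 − 0 = +3, so the system shifts toward the side with more dissolved moles — to the right.
The net shift is to the right. U is a product, so its amount increases.

increases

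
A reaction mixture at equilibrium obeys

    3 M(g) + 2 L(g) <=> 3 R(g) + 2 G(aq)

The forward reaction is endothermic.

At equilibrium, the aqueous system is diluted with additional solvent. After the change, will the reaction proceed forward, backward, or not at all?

Dilution lowers every aqueous concentration by the same factor. Δn_aq = 2 − 0 = +2, so the system shifts toward the side with more dissolved moles — to the right.

right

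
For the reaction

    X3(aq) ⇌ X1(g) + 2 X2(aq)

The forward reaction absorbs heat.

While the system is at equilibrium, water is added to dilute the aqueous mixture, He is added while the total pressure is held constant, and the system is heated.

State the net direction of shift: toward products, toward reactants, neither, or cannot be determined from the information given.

right

Dilution lowers every aqueous concentration by the same factor. Δn_aq = 2 − 1 = +1, so the system shifts toward the side with more dissolved moles — to the right.
Adding inert gas at constant total pressure expands the volume and lowers every reacting partial pressure. With Δn_gas = 1 − 0 = +1, Q moves away from K toward the side with fewer gas moles, so the system shifts toward the side with more gas moles — to the right.
The forward reaction is endothermic. Raising T favours the endothermic direction — shift to the right.
All effects act in the same direction — net shift to the right.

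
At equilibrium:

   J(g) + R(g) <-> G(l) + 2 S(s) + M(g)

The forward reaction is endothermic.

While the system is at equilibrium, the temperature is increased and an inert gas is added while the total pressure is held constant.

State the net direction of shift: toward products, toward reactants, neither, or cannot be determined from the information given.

cannot be determined

The forward reaction is endothermic. Raising T favours the endothermic direction — shift to the right.
Adding inert gas at constant total pressure expands the volume and lowers every reacting partial pressure. With Δn_gas = 1 − 2 = -1, Q moves away from K toward the side with fewer gas moles, so the system shifts toward the side with more gas moles — to the left.
The individual effects push in opposite directions; without quantitative information the net direction cannot be determined.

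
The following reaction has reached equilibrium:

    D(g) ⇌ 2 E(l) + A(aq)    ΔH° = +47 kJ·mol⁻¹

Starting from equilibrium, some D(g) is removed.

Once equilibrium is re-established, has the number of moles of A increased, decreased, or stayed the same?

Removing D (g), a reactant, drives the reaction to the left.
The net shift is to the left. A is a product, so its amount decreases.

decreases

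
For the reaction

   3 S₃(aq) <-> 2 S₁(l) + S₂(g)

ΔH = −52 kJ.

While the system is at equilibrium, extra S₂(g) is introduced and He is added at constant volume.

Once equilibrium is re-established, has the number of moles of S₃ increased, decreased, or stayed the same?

Adding S₂ (g), a product, drives the reaction to the left.
At constant volume, adding an inert gas leaves every reacting species' partial pressure unchanged, so Q is unchanged — no shift from this change.
The net shift is to the left. S₃ is a reactant, so its amount increases.

increases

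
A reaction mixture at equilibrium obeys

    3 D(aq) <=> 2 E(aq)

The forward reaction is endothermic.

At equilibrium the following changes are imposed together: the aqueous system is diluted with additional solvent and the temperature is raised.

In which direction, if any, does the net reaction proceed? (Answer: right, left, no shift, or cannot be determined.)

cannot be determined

Dilution lowers every aqueous concentration by the same factor. Δn_aq = 2 − 3 = -1, so the system shifts toward the side with more dissolved moles — to the left.
The forward reaction is endothermic. Raising T favours the endothermic direction — shift to the right.
The individual effects push in opposite directions; without quantitative information the net direction cannot be determined.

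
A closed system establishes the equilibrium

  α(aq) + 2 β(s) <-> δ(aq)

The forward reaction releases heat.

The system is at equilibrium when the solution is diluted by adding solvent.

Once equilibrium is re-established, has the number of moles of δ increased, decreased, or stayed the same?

Dilution scales every aqueous concentration by the same factor. Δn_aq = 1 − 1 = 0, so Q is unchanged — no shift.
No net shift occurs, so the amount of δ is unchanged.

unchanged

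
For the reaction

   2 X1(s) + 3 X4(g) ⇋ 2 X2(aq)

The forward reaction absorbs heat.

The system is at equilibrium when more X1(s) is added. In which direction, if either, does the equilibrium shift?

X1 is a pure solid; its activity is 1 regardless of amount, so Q is unaffected — no shift from this change.

no shift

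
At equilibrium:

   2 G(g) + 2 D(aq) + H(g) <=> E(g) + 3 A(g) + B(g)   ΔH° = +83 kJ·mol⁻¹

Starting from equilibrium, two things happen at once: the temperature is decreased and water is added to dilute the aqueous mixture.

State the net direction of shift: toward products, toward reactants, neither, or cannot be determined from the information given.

left

The forward reaction is endothermic. Lowering T favours the exothermic direction — shift to the left.
Dilution lowers every aqueous concentration by the same factor. Δn_aq = 0 − 2 = -2, so the system shifts toward the side with more dissolved moles — to the left.
All effects act in the same direction — net shift to the left.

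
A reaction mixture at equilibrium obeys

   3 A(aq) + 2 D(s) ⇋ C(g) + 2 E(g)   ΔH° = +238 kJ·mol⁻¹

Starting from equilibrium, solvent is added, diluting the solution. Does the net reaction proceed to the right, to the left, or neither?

left

Dilution lowers every aqueous concentration by the same factor. Δn_aq = 0 − 3 = -3, so the system shifts toward the side with more dissolved moles — to the left.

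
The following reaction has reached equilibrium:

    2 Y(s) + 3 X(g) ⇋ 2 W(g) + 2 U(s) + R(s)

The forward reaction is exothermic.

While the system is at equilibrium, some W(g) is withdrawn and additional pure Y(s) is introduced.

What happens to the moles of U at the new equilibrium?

Removing W (g), a product, drives the reaction to the right.
Y is a pure solid; its activity is 1 regardless of amount, so Q is unaffected — no shift from this change.
The net shift is to the right. U is a product, so its amount increases.

increases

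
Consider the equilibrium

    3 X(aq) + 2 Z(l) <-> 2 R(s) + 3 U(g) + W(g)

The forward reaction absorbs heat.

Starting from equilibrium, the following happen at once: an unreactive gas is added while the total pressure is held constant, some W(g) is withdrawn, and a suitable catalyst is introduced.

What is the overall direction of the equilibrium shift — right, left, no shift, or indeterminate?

Adding inert gas at constant total pressure expands the volume and lowers every reacting partial pressure. With Δn_gas = 4 − 0 = +4, Q moves away from K toward the side with fewer gas moles, so the system shifts toward the side with more gas moles — to the right.
Removing W (g), a product, drives the reaction to the right.
A catalyst speeds both forward and reverse rates equally; it changes neither Q nor K — no shift from this change.
Only the nonzero effect(s) matter; the net shift is to the right.

right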